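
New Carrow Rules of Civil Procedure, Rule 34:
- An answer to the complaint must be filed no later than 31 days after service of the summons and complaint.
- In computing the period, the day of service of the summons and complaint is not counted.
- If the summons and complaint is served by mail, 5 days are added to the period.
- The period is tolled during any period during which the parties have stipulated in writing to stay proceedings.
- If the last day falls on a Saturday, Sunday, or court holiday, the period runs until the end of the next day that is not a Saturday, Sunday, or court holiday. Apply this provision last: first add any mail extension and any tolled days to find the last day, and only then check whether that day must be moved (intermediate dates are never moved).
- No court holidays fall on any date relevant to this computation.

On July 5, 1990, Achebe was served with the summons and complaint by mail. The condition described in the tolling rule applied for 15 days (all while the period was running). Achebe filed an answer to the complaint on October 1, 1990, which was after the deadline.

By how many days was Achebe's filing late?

35 days

31 days after July 5, 1990 is August 5, 1990.
Service was by mail, adding 5 days: August 5, 1990 + 5 days = August 10, 1990.
Tolling adds 15 days: August 10, 1990 + 15 days = August 25, 1990.
August 25, 1990 is Saturday; August 26, 1990 is Sunday. The next qualifying day is August 27, 1990.
The deadline is August 27, 1990; from August 27, 1990 to October 1, 1990 is 35 days.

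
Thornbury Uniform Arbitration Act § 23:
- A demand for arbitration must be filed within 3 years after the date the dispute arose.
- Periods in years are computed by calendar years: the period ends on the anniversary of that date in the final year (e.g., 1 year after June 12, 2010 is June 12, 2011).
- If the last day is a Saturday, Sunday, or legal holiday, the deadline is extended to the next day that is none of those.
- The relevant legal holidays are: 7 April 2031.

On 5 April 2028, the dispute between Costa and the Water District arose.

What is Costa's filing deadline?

3 years after 5 April 2028 is April 5, 2031.
April 5, 2031 is Saturday; April 6, 2031 is Sunday; April 7, 2031 is a listed holiday. The next qualifying day is April 8, 2031.

April 8, 2031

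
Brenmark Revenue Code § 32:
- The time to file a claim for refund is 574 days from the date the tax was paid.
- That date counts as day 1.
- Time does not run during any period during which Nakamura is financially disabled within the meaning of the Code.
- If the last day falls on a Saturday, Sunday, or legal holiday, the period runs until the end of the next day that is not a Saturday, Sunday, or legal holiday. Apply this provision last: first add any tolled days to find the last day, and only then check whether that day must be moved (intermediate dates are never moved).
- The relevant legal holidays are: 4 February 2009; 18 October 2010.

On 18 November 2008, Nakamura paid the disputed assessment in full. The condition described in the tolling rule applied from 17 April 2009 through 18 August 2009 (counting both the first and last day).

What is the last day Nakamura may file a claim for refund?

October 19, 2010

Counting 18 November 2008 as day 1, day 574 is June 14, 2010.
From April 17, 2009 through August 18, 2009 inclusive is 124 days; tolling adds 124 days: June 14, 2010 + 124 days = October 16, 2010.
October 16, 2010 is Saturday; October 17, 2010 is Sunday; October 18, 2010 is a listed holiday. The next qualifying day is October 19, 2010.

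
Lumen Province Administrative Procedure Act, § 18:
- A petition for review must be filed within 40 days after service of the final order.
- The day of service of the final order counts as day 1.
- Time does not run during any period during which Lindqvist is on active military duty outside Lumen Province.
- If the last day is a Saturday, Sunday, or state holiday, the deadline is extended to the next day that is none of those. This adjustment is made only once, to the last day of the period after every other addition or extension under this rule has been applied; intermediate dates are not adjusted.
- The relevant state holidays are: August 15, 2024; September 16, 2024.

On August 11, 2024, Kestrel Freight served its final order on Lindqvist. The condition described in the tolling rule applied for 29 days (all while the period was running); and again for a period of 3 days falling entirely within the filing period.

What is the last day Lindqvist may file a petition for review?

October 21, 2024

Counting August 11, 2024 as day 1, day 40 is September 19, 2024.
Tolling adds 29 days: September 19, 2024 + 29 days = October 18, 2024.
Tolling adds 3 days: October 18, 2024 + 3 days = October 21, 2024.
October 21, 2024 is a Monday and not a state holiday, so no extension applies.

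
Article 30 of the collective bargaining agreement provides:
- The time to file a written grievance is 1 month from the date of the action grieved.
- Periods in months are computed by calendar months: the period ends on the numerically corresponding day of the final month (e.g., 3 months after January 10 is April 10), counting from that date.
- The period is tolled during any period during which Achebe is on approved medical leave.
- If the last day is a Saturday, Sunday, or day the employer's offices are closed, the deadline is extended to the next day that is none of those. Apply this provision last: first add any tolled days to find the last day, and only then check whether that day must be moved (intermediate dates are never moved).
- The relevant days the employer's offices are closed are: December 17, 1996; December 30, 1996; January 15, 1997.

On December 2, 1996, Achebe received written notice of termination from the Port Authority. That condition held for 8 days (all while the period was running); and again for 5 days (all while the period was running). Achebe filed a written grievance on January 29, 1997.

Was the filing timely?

1 month after December 2, 1996 is January 2, 1997.
Tolling adds 8 days: January 2, 1997 + 8 days = January 10, 1997.
Tolling adds 5 days: January 10, 1997 + 5 days = January 15, 1997.
January 15, 1997 is a listed holiday. The next qualifying day is January 16, 1997.
The deadline is January 16, 1997; the filing on January 29, 1997 is after that date.

No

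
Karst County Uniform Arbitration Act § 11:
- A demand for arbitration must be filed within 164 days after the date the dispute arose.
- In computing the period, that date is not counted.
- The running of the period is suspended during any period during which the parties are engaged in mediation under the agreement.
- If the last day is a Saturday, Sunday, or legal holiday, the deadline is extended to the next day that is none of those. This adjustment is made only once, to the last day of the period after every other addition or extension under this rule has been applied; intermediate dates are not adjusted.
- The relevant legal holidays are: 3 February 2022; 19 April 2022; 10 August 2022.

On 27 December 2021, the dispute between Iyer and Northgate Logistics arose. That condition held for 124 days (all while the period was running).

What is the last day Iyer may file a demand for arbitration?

164 days after 27 December 2021 is June 9, 2022.
Tolling adds 124 days: June 9, 2022 + 124 days = October 11, 2022.
October 11, 2022 is a Tuesday and not a legal holiday, so no extension applies.

October 11, 2022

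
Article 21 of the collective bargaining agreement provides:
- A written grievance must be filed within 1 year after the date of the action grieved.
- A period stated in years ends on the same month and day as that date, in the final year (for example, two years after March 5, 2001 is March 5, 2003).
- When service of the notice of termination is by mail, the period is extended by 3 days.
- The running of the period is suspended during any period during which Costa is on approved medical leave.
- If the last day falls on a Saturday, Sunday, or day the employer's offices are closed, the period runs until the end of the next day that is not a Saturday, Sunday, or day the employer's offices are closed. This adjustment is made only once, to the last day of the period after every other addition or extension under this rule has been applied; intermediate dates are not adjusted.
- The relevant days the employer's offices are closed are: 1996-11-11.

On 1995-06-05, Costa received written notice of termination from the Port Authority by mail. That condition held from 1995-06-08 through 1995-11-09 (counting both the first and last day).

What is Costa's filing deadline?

1 year after 1995-06-05 is June 5, 1996.
Service was by mail, adding 3 days: June 5, 1996 + 3 days = June 8, 1996.
From June 8, 1995 through November 9, 1995 inclusive is 155 days; tolling adds 155 days: June 8, 1996 + 155 days = November 10, 1996.
November 10, 1996 is Sunday; November 11, 1996 is a listed holiday. The next qualifying day is November 12, 1996.

November 12, 1996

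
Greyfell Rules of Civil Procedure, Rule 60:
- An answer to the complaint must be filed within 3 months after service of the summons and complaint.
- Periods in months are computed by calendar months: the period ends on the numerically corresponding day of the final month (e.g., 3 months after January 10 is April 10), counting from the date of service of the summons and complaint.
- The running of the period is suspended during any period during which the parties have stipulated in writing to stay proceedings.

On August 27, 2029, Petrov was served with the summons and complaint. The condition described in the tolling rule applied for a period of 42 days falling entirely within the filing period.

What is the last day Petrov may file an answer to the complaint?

3 months after August 27, 2029 is November 27, 2029.
Tolling adds 42 days: November 27, 2029 + 42 days = January 8, 2030.

January 8, 2030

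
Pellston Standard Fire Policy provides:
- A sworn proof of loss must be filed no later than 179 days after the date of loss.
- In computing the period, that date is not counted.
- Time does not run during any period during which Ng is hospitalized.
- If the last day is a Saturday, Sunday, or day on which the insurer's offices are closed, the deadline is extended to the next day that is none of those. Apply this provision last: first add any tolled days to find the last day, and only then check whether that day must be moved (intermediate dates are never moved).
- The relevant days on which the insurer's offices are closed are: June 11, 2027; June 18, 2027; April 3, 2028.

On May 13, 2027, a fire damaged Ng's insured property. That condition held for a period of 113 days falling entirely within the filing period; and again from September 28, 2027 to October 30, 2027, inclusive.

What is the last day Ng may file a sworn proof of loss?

April 4, 2028

179 days after May 13, 2027 is November 8, 2027.
Tolling adds 113 days: November 8, 2027 + 113 days = February 29, 2028.
From September 28, 2027 through October 30, 2027 inclusive is 33 days; tolling adds 33 days: February 29, 2028 + 33 days = April 2, 2028.
April 2, 2028 is Sunday; April 3, 2028 is a listed holiday. The next qualifying day is April 4, 2028.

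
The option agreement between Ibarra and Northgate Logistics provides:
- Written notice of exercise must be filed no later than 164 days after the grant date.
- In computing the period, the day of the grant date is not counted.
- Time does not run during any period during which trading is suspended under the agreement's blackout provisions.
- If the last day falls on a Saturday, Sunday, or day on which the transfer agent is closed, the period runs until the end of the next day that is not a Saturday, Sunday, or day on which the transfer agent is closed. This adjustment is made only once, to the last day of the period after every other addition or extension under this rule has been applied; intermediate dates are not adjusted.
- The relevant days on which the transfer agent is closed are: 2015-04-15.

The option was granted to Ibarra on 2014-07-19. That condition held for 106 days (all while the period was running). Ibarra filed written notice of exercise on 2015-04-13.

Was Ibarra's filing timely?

Yes

164 days after 2014-07-19 is December 30, 2014.
Tolling adds 106 days: December 30, 2014 + 106 days = April 15, 2015.
April 15, 2015 is a listed holiday. The next qualifying day is April 16, 2015.
The deadline is April 16, 2015; the filing on April 13, 2015 is on or before that date.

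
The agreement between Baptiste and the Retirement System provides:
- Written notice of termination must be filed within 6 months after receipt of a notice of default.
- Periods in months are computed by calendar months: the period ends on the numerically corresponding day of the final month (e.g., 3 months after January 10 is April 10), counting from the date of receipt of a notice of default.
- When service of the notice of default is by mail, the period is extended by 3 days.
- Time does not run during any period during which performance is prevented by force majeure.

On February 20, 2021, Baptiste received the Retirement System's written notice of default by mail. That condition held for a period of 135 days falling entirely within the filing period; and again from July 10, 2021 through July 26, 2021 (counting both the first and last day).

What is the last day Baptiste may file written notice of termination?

6 months after February 20, 2021 is August 20, 2021.
Service was by mail, adding 3 days: August 20, 2021 + 3 days = August 23, 2021.
Tolling adds 135 days: August 23, 2021 + 135 days = January 5, 2022.
From July 10, 2021 through July 26, 2021 inclusive is 17 days; tolling adds 17 days: January 5, 2022 + 17 days = January 22, 2022.

January 22, 2022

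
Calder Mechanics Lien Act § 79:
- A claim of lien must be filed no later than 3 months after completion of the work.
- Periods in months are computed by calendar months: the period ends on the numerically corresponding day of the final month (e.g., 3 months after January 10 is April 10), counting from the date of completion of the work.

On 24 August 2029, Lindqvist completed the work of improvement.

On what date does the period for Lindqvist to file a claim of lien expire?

3 months after 24 August 2029 is November 24, 2029.

November 24, 2029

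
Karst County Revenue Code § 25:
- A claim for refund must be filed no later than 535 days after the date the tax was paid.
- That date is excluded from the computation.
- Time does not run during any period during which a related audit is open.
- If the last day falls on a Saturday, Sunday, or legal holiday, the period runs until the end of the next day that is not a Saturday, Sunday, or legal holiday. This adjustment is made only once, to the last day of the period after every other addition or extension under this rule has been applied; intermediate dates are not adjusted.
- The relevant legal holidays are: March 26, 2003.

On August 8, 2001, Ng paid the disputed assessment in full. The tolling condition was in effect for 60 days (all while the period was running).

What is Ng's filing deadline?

535 days after August 8, 2001 is January 25, 2003.
Tolling adds 60 days: January 25, 2003 + 60 days = March 26, 2003.
March 26, 2003 is a listed holiday. The next qualifying day is March 27, 2003.

March 27, 2003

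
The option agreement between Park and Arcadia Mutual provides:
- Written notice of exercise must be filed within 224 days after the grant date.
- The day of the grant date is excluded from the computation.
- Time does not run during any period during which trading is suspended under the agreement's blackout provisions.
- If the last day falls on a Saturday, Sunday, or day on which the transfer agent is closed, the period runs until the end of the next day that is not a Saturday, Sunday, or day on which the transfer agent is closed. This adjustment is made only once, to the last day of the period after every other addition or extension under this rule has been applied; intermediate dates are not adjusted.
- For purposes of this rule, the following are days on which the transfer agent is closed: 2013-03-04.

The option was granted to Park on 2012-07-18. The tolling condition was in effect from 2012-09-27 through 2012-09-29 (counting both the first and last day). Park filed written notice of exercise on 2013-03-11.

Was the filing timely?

No

224 days after 2012-07-18 is February 27, 2013.
From September 27, 2012 through September 29, 2012 inclusive is 3 days; tolling adds 3 days: February 27, 2013 + 3 days = March 2, 2013.
March 2, 2013 is Saturday; March 3, 2013 is Sunday; March 4, 2013 is a listed holiday. The next qualifying day is March 5, 2013.
The deadline is March 5, 2013; the filing on March 11, 2013 is after that date.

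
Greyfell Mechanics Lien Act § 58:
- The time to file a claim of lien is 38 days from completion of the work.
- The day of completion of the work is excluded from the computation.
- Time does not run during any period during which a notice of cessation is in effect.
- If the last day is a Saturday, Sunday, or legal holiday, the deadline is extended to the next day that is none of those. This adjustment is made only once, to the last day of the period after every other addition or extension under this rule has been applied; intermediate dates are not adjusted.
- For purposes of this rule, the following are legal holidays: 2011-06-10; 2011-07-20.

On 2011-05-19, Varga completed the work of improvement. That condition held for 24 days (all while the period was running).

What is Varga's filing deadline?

38 days after 2011-05-19 is June 26, 2011.
Tolling adds 24 days: June 26, 2011 + 24 days = July 20, 2011.
July 20, 2011 is a listed holiday. The next qualifying day is July 21, 2011.

July 21, 2011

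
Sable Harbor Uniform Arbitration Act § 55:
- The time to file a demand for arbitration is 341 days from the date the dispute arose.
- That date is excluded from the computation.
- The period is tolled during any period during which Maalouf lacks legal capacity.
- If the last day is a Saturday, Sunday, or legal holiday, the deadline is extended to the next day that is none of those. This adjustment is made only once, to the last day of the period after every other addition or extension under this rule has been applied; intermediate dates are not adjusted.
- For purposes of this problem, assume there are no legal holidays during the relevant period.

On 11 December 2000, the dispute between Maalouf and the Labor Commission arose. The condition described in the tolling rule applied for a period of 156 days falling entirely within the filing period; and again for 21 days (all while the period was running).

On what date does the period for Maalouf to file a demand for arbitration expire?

341 days after 11 December 2000 is November 17, 2001.
Tolling adds 156 days: November 17, 2001 + 156 days = April 22, 2002.
Tolling adds 21 days: April 22, 2002 + 21 days = May 13, 2002.
May 13, 2002 is a Monday and not a legal holiday, so no extension applies.

May 13, 2002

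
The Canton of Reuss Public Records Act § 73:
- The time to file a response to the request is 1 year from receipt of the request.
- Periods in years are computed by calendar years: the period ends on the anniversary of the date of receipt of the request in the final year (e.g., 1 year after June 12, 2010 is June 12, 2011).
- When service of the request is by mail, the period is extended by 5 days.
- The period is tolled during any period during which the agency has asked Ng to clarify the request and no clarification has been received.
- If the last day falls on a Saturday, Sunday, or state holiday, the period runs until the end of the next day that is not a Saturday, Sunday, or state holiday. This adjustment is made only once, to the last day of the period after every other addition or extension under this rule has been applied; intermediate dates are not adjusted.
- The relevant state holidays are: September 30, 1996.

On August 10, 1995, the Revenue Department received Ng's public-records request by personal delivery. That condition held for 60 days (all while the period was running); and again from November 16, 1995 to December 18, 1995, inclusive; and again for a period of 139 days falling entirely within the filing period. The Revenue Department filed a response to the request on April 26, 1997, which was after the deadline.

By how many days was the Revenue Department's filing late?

1 year after August 10, 1995 is August 10, 1996.
Service was not by mail, so no mail extension applies.
Tolling adds 60 days: August 10, 1996 + 60 days = October 9, 1996.
From November 16, 1995 through December 18, 1995 inclusive is 33 days; tolling adds 33 days: October 9, 1996 + 33 days = November 11, 1996.
Tolling adds 139 days: November 11, 1996 + 139 days = March 30, 1997.
March 30, 1997 is Sunday. The next qualifying day is March 31, 1997.
The deadline is March 31, 1997; from March 31, 1997 to April 26, 1997 is 26 days.

26 days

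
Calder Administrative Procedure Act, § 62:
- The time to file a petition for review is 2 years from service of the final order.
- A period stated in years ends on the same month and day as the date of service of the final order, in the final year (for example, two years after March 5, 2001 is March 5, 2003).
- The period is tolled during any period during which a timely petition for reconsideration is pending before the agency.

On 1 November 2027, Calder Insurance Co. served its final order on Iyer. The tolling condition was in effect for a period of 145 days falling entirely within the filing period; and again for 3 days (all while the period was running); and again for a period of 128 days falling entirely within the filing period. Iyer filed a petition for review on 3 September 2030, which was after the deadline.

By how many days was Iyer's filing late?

2 years after 1 November 2027 is November 1, 2029.
Tolling adds 145 days: November 1, 2029 + 145 days = March 26, 2030.
Tolling adds 3 days: March 26, 2030 + 3 days = March 29, 2030.
Tolling adds 128 days: March 29, 2030 + 128 days = August 4, 2030.
The deadline is August 4, 2030; from August 4, 2030 to September 3, 2030 is 30 days.

30 days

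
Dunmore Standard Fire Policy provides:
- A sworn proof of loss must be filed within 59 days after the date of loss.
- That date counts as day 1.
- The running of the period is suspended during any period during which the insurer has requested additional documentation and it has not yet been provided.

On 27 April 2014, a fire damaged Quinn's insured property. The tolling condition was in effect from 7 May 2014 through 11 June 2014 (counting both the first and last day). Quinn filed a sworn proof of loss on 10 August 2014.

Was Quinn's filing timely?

No

Counting 27 April 2014 as day 1, day 59 is June 24, 2014.
From May 7, 2014 through June 11, 2014 inclusive is 36 days; tolling adds 36 days: June 24, 2014 + 36 days = July 30, 2014.
The deadline is July 30, 2014; the filing on August 10, 2014 is after that date.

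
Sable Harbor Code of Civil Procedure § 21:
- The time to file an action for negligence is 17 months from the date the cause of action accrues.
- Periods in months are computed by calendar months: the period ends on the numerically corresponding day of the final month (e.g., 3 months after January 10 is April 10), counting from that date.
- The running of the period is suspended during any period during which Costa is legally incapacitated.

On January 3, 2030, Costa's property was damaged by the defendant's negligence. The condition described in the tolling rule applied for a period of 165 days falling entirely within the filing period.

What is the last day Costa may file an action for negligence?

17 months after January 3, 2030 is June 3, 2031.
Tolling adds 165 days: June 3, 2031 + 165 days = November 15, 2031.

November 15, 2031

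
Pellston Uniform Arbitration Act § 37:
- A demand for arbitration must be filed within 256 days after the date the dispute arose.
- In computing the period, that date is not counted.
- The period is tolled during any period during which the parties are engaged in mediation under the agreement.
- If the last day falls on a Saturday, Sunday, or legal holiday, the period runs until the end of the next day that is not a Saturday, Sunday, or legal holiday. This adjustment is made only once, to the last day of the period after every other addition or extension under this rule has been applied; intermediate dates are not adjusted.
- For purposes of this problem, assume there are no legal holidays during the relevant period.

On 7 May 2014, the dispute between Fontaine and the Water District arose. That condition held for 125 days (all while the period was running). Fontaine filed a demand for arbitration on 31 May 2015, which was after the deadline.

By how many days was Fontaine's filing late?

256 days after 7 May 2014 is January 18, 2015.
Tolling adds 125 days: January 18, 2015 + 125 days = May 23, 2015.
May 23, 2015 is Saturday; May 24, 2015 is Sunday. The next qualifying day is May 25, 2015.
The deadline is May 25, 2015; from May 25, 2015 to May 31, 2015 is 6 days.

6 days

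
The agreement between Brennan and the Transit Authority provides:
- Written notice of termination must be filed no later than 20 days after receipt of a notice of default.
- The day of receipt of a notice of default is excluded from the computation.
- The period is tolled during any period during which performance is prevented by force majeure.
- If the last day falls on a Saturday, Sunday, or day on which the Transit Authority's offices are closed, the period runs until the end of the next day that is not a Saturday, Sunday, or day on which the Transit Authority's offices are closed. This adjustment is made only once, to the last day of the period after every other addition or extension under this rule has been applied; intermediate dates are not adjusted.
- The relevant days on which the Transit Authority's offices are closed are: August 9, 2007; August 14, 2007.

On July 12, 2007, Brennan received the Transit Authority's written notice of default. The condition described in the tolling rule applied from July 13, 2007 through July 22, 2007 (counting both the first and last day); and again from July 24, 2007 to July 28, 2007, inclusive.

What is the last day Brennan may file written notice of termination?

August 16, 2007

20 days after July 12, 2007 is August 1, 2007.
From July 13, 2007 through July 22, 2007 inclusive is 10 days; tolling adds 10 days: August 1, 2007 + 10 days = August 11, 2007.
From July 24, 2007 through July 28, 2007 inclusive is 5 days; tolling adds 5 days: August 11, 2007 + 5 days = August 16, 2007.
August 16, 2007 is a Thursday and not a day on which the Transit Authority's offices are closed, so no extension applies.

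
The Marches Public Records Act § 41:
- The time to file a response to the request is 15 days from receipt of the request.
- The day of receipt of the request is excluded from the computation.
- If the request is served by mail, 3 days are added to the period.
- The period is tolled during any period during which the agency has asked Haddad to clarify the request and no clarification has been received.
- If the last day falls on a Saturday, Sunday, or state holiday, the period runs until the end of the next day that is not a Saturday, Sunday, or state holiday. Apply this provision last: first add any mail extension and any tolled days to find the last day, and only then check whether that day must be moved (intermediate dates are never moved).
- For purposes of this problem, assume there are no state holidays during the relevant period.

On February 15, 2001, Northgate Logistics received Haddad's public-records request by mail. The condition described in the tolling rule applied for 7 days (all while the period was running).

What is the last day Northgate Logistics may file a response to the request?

March 12, 2001

15 days after February 15, 2001 is March 2, 2001.
Service was by mail, adding 3 days: March 2, 2001 + 3 days = March 5, 2001.
Tolling adds 7 days: March 5, 2001 + 7 days = March 12, 2001.
March 12, 2001 is a Monday and not a state holiday, so no extension applies.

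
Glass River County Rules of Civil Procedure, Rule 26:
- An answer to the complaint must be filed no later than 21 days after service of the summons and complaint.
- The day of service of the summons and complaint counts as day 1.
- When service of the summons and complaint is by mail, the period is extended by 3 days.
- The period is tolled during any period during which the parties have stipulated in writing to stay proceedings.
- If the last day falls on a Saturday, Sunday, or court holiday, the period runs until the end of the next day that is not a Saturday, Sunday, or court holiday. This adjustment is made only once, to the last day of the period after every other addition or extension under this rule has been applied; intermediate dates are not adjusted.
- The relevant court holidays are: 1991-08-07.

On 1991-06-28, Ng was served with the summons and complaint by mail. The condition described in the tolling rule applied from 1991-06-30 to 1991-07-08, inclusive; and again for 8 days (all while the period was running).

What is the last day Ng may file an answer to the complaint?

August 8, 1991

Counting 1991-06-28 as day 1, day 21 is July 18, 1991.
Service was by mail, adding 3 days: July 18, 1991 + 3 days = July 21, 1991.
From June 30, 1991 through July 8, 1991 inclusive is 9 days; tolling adds 9 days: July 21, 1991 + 9 days = July 30, 1991.
Tolling adds 8 days: July 30, 1991 + 8 days = August 7, 1991.
August 7, 1991 is a listed holiday. The next qualifying day is August 8, 1991.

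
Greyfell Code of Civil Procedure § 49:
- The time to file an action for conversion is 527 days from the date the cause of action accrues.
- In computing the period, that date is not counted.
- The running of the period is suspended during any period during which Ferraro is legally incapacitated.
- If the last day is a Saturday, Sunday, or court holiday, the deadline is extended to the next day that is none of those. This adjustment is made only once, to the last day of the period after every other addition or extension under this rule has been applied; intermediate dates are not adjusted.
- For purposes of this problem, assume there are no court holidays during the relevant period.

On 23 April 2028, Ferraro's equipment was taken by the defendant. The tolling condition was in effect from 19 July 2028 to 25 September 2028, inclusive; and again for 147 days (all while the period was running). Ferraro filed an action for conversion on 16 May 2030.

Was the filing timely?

527 days after 23 April 2028 is October 2, 2029.
From July 19, 2028 through September 25, 2028 inclusive is 69 days; tolling adds 69 days: October 2, 2029 + 69 days = December 10, 2029.
Tolling adds 147 days: December 10, 2029 + 147 days = May 6, 2030.
May 6, 2030 is a Monday and not a court holiday, so no extension applies.
The deadline is May 6, 2030; the filing on May 16, 2030 is after that date.

No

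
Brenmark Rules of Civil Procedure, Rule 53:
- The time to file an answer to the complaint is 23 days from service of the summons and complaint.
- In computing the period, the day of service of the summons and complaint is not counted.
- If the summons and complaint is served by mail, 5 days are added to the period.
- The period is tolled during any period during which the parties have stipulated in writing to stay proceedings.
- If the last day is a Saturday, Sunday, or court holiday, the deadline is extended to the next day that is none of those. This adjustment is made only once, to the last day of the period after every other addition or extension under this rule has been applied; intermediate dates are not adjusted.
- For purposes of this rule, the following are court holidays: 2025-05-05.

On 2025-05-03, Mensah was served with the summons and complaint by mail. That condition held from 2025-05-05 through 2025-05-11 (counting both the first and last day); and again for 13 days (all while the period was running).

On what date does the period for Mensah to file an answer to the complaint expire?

June 20, 2025

23 days after 2025-05-03 is May 26, 2025.
Service was by mail, adding 5 days: May 26, 2025 + 5 days = May 31, 2025.
From May 5, 2025 through May 11, 2025 inclusive is 7 days; tolling adds 7 days: May 31, 2025 + 7 days = June 7, 2025.
Tolling adds 13 days: June 7, 2025 + 13 days = June 20, 2025.
June 20, 2025 is a Friday and not a court holiday, so no extension applies.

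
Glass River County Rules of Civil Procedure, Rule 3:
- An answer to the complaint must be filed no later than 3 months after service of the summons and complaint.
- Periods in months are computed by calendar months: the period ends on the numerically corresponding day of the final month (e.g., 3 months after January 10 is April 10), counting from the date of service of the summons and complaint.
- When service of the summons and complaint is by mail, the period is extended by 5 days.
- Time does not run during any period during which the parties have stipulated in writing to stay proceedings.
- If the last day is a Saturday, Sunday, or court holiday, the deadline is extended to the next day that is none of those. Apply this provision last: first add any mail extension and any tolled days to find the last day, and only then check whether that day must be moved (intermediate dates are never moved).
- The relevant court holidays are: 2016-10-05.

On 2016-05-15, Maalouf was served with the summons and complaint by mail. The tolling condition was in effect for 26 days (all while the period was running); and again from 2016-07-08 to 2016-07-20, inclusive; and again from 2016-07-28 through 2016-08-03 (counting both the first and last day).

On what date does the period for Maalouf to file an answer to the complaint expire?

3 months after 2016-05-15 is August 15, 2016.
Service was by mail, adding 5 days: August 15, 2016 + 5 days = August 20, 2016.
Tolling adds 26 days: August 20, 2016 + 26 days = September 15, 2016.
From July 8, 2016 through July 20, 2016 inclusive is 13 days; tolling adds 13 days: September 15, 2016 + 13 days = September 28, 2016.
From July 28, 2016 through August 3, 2016 inclusive is 7 days; tolling adds 7 days: September 28, 2016 + 7 days = October 5, 2016.
October 5, 2016 is a listed holiday. The next qualifying day is October 6, 2016.

October 6, 2016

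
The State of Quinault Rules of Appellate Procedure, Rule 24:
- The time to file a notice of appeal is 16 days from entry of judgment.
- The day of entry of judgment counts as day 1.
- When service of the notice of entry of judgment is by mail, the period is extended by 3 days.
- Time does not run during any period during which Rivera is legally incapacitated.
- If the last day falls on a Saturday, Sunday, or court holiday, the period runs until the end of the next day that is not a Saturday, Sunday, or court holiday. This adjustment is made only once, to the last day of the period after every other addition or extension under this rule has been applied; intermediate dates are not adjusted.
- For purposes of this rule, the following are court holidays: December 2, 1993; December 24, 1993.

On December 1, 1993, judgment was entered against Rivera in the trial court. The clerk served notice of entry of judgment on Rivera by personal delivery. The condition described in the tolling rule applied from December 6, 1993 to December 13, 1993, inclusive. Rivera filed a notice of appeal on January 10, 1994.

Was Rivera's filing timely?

Counting December 1, 1993 as day 1, day 16 is December 16, 1993.
Service was not by mail, so no mail extension applies.
From December 6, 1993 through December 13, 1993 inclusive is 8 days; tolling adds 8 days: December 16, 1993 + 8 days = December 24, 1993.
December 24, 1993 is a listed holiday; December 25, 1993 is Saturday; December 26, 1993 is Sunday. The next qualifying day is December 27, 1993.
The deadline is December 27, 1993; the filing on January 10, 1994 is after that date.

No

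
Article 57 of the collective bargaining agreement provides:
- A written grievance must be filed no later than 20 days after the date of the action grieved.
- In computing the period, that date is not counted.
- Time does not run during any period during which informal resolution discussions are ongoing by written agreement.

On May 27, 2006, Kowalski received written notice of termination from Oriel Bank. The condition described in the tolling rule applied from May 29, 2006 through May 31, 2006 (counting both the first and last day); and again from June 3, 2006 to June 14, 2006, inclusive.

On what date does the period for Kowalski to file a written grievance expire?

20 days after May 27, 2006 is June 16, 2006.
From May 29, 2006 through May 31, 2006 inclusive is 3 days; tolling adds 3 days: June 16, 2006 + 3 days = June 19, 2006.
From June 3, 2006 through June 14, 2006 inclusive is 12 days; tolling adds 12 days: June 19, 2006 + 12 days = July 1, 2006.

July 1, 2006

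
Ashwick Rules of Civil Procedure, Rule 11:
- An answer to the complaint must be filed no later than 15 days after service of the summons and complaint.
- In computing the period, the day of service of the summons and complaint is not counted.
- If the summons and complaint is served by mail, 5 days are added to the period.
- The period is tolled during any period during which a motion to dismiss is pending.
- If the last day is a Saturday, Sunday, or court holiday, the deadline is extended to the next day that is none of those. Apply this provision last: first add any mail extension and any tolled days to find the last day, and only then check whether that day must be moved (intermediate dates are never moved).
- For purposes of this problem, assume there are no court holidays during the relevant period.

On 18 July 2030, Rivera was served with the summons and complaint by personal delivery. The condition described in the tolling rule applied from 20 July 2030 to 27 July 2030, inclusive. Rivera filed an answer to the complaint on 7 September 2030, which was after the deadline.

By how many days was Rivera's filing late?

15 days after 18 July 2030 is August 2, 2030.
Service was not by mail, so no mail extension applies.
From July 20, 2030 through July 27, 2030 inclusive is 8 days; tolling adds 8 days: August 2, 2030 + 8 days = August 10, 2030.
August 10, 2030 is Saturday; August 11, 2030 is Sunday. The next qualifying day is August 12, 2030.
The deadline is August 12, 2030; from August 12, 2030 to September 7, 2030 is 26 days.

26 days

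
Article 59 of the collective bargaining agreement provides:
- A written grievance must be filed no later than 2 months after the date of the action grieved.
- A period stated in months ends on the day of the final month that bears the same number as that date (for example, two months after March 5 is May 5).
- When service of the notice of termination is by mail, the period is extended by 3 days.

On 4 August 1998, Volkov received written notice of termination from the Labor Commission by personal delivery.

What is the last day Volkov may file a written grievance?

2 months after 4 August 1998 is October 4, 1998.
Service was not by mail, so no mail extension applies.

October 4, 1998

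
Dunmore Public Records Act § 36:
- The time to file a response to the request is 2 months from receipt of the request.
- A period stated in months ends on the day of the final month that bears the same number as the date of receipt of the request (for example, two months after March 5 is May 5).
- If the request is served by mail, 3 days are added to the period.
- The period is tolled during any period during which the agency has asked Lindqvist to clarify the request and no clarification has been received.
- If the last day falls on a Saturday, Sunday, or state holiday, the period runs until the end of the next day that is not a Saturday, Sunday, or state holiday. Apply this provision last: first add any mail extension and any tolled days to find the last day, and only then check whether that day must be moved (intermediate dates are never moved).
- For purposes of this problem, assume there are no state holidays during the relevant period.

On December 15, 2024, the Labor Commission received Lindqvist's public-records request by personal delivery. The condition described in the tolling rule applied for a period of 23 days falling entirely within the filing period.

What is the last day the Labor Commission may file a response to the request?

2 months after December 15, 2024 is February 15, 2025.
Service was not by mail, so no mail extension applies.
Tolling adds 23 days: February 15, 2025 + 23 days = March 10, 2025.
March 10, 2025 is a Monday and not a state holiday, so no extension applies.

March 10, 2025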